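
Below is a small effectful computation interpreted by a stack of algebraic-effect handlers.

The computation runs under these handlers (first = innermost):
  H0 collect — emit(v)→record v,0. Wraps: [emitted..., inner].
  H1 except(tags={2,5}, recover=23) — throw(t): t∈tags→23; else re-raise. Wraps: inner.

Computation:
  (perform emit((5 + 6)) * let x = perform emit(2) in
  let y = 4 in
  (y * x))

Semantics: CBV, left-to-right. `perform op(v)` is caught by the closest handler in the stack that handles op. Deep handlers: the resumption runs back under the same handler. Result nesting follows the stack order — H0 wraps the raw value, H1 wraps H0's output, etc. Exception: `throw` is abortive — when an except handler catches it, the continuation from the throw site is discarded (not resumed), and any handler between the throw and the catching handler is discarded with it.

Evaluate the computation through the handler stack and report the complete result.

Step-by-step:
emit(11) @ H0 ⇒ out+=11
emit(2) @ H0 ⇒ out+=2
H0 returns [11, 2, 0]
H1 returns [11, 2, 0]
= [11, 2, 0]

Answer: [11, 2, 0]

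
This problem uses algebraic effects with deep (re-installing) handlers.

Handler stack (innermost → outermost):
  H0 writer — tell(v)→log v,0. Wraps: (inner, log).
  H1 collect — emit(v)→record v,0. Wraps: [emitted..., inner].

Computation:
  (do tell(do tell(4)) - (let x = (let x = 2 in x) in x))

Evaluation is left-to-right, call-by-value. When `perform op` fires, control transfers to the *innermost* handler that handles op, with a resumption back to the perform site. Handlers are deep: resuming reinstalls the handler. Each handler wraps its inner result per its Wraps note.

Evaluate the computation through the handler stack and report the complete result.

Working:
tell(4) @ H0 ⇒ log+=4
tell(0) @ H0 ⇒ log+=0
H0 returns (-2, (4, 0))
H1 returns [(-2, (4, 0))]
= [(-2, (4, 0))]

Answer: [(-2, (4, 0))]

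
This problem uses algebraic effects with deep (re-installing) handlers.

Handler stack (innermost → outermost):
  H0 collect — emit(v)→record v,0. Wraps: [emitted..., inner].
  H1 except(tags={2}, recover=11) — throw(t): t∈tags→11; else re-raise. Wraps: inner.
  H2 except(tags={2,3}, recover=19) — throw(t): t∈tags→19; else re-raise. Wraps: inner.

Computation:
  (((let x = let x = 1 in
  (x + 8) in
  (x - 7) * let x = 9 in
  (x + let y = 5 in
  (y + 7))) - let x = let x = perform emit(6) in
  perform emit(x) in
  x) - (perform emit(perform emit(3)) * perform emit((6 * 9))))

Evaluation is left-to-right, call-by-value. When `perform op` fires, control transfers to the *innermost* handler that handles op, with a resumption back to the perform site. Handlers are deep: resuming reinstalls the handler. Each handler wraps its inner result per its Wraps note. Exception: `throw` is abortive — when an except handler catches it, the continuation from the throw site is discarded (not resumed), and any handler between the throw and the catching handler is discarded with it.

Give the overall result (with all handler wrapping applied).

Evaluation trace:
emit(6) @ H0 ⇒ out+=6
emit(0) @ H0 ⇒ out+=0
emit(3) @ H0 ⇒ out+=3
emit(0) @ H0 ⇒ out+=0
emit(54) @ H0 ⇒ out+=54
H0 returns [6, 0, 3, 0, 54, 42]
H1 returns [6, 0, 3, 0, 54, 42]
H2 returns [6, 0, 3, 0, 54, 42]
= [6, 0, 3, 0, 54, 42]

Answer: [6, 0, 3, 0, 54, 42]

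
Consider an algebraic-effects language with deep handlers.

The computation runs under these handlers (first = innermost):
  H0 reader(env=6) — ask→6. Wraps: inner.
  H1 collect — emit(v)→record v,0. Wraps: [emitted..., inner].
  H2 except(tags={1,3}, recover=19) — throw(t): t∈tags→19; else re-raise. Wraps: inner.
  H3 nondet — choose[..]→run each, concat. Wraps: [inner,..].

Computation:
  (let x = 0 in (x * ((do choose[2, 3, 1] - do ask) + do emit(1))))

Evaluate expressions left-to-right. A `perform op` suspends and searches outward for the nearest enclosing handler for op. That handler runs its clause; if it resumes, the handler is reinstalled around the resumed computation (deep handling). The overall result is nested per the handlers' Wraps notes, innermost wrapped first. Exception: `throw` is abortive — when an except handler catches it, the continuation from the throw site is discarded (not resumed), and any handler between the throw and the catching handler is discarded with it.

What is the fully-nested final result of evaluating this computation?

Answer: [[1, 0], [1, 0], [1, 0]]

Working:
choose[2, 3, 1] @ H3
  branch[0] choose=2:
    ask @ H0 ⇒ 6
    emit(1) @ H1 ⇒ out+=1
    H0 returns 0
    H1 returns [1, 0]
    H2 returns [1, 0]
    H3 returns [[1, 0]]
  branch[1] choose=3:
    ask @ H0 ⇒ 6
    emit(1) @ H1 ⇒ out+=1
    H0 returns 0
    H1 returns [1, 0]
    H2 returns [1, 0]
    H3 returns [[1, 0]]
  branch[2] choose=1:
    ask @ H0 ⇒ 6
    emit(1) @ H1 ⇒ out+=1
    H0 returns 0
    H1 returns [1, 0]
    H2 returns [1, 0]
    H3 returns [[1, 0]]
= [[1, 0], [1, 0], [1, 0]]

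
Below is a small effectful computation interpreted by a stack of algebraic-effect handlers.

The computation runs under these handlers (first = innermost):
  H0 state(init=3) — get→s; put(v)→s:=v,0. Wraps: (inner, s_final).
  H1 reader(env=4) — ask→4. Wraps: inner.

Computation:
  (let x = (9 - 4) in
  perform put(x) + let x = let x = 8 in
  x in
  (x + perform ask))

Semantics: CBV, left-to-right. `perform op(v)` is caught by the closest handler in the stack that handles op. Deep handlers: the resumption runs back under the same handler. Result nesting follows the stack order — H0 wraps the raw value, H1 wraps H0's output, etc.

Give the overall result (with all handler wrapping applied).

Step-by-step:
put(5) @ H0 ⇒ s:=5
ask @ H1 ⇒ 4
H0 returns (12, 5)
H1 returns (12, 5)
= (12, 5)

Answer: (12, 5)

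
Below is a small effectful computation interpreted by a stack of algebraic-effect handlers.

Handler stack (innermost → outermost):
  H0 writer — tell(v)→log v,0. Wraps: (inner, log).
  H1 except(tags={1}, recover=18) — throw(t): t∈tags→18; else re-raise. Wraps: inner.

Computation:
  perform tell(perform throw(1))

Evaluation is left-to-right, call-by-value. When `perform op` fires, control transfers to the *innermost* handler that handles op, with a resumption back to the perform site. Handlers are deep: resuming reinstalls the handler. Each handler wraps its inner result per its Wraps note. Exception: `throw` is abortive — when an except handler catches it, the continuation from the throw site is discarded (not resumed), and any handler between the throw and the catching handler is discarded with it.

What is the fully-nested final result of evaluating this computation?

Answer: 18

Evaluation trace:
throw(1) @ H1 caught ⇒ 18
= 18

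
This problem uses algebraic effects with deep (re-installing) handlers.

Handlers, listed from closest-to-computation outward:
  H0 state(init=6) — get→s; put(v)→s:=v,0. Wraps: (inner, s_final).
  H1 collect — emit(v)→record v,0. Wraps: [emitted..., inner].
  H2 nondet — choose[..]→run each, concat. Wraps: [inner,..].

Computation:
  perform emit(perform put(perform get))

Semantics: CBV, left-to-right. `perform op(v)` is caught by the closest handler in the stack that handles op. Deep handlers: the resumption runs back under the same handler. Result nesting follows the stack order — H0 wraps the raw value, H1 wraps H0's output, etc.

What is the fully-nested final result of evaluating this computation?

Evaluation trace:
get @ H0 ⇒ 6
put(6) @ H0 ⇒ s:=6
emit(0) @ H1 ⇒ out+=0
H0 returns (0, 6)
H1 returns [0, (0, 6)]
H2 returns [[0, (0, 6)]]
= [[0, (0, 6)]]

Answer: [[0, (0, 6)]]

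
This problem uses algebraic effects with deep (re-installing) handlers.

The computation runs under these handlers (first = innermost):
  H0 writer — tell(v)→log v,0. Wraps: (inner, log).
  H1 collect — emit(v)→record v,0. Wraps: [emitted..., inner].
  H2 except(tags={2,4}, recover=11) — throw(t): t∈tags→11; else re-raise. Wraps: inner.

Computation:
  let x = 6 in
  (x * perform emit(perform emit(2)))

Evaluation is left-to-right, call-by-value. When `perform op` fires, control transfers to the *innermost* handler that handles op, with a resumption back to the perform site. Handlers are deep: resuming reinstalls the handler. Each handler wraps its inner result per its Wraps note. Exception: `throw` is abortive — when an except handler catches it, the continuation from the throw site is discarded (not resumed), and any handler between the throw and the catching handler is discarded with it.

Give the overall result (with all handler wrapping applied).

Answer: [2, 0, (0, ())]

Step-by-step:
emit(2) @ H1 ⇒ out+=2
emit(0) @ H1 ⇒ out+=0
H0 returns (0, ())
H1 returns [2, 0, (0, ())]
H2 returns [2, 0, (0, ())]
= [2, 0, (0, ())]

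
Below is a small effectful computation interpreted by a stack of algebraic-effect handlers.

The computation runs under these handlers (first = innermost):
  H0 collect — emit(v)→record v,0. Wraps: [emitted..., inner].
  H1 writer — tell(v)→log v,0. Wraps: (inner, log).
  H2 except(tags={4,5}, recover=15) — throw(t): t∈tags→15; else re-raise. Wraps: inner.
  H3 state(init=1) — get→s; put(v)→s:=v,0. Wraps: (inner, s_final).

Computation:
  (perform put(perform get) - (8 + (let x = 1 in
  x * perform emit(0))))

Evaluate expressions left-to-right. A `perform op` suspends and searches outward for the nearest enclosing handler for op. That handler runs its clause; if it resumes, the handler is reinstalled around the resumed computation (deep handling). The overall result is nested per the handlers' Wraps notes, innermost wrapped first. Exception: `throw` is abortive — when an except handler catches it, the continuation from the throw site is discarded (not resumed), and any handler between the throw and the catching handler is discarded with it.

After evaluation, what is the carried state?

Answer: 1

Working:
get @ H3 ⇒ 1
put(1) @ H3 ⇒ s:=1
emit(0) @ H0 ⇒ out+=0
H0 returns [0, -8]
H1 returns ([0, -8], ())
H2 returns ([0, -8], ())
H3 returns (([0, -8], ()), 1)
= (([0, -8], ()), 1)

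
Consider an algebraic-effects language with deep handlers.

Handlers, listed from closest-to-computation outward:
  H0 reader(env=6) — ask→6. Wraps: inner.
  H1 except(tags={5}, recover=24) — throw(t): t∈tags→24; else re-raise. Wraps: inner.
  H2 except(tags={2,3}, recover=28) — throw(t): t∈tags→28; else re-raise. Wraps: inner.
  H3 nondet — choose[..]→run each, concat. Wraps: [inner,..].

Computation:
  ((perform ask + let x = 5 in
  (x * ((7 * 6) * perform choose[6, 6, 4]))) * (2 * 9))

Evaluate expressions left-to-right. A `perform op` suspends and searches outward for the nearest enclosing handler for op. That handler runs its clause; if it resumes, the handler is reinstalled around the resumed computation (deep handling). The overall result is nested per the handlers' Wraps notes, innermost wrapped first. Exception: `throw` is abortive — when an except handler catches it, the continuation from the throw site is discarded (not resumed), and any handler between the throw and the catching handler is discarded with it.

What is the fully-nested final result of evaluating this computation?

Answer: [22788, 22788, 15228]

Evaluation trace:
ask @ H0 ⇒ 6
choose[6, 6, 4] @ H3
  branch[0] choose=6:
    H0 returns 22788
    H1 returns 22788
    H2 returns 22788
    H3 returns [22788]
  branch[1] choose=6:
    H0 returns 22788
    H1 returns 22788
    H2 returns 22788
    H3 returns [22788]
  branch[2] choose=4:
    H0 returns 15228
    H1 returns 15228
    H2 returns 15228
    H3 returns [15228]
= [22788, 22788, 15228]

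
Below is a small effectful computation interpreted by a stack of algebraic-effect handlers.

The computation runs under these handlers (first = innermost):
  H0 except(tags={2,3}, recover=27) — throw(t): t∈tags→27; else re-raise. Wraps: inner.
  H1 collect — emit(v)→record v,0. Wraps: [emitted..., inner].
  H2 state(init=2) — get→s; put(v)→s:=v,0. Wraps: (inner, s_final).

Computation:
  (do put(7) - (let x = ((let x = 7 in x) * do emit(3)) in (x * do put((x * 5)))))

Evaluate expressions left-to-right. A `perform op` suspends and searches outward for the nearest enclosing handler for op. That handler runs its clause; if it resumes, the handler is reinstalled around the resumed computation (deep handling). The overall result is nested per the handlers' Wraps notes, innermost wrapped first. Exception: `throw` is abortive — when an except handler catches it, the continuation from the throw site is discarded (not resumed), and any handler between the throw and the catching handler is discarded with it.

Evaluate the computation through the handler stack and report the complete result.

Answer: ([3, 0], 0)

Evaluation trace:
put(7) @ H2 ⇒ s:=7
emit(3) @ H1 ⇒ out+=3
put(0) @ H2 ⇒ s:=0
H0 returns 0
H1 returns [3, 0]
H2 returns ([3, 0], 0)
= ([3, 0], 0)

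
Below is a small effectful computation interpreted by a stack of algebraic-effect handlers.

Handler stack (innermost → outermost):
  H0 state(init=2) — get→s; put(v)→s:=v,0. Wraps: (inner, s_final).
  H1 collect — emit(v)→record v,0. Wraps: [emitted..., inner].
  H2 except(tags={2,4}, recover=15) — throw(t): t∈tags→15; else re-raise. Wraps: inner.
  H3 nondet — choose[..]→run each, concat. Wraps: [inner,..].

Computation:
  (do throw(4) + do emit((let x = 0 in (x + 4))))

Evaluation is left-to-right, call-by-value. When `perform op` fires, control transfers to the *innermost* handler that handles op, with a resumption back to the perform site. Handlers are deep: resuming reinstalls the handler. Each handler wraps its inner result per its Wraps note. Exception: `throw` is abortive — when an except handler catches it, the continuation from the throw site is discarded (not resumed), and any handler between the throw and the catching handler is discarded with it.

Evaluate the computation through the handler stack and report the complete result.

Answer: [15]

Step-by-step:
throw(4) @ H2 caught ⇒ 15
H3 returns [15]
= [15]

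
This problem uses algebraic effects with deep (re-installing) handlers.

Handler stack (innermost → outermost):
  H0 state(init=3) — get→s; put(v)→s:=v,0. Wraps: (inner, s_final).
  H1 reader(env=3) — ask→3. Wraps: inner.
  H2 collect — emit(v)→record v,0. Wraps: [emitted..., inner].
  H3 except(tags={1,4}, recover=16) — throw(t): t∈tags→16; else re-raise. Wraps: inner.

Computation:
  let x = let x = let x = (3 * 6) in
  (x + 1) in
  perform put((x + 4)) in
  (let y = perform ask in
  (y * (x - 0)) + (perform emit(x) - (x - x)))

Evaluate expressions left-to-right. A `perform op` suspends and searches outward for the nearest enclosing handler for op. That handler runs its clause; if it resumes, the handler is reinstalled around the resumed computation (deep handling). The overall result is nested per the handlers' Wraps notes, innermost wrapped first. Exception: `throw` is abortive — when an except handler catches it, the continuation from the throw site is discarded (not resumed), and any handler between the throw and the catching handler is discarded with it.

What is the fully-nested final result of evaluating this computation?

Evaluation trace:
put(23) @ H0 ⇒ s:=23
ask @ H1 ⇒ 3
emit(0) @ H2 ⇒ out+=0
H0 returns (0, 23)
H1 returns (0, 23)
H2 returns [0, (0, 23)]
H3 returns [0, (0, 23)]
= [0, (0, 23)]

Answer: [0, (0, 23)]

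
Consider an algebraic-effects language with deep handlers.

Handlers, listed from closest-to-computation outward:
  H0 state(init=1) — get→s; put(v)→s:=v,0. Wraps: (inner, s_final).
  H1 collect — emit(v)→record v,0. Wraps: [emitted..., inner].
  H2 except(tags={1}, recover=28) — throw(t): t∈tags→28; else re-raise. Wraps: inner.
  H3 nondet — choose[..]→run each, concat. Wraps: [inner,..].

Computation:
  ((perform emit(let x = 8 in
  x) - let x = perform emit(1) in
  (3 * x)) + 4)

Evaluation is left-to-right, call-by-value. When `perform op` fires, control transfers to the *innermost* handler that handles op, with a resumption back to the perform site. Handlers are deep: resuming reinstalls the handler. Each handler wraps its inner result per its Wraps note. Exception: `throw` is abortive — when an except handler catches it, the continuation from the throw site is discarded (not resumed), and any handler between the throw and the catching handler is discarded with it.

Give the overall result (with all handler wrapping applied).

Answer: [[8, 1, (4, 1)]]

Working:
emit(8) @ H1 ⇒ out+=8
emit(1) @ H1 ⇒ out+=1
H0 returns (4, 1)
H1 returns [8, 1, (4, 1)]
H2 returns [8, 1, (4, 1)]
H3 returns [[8, 1, (4, 1)]]
= [[8, 1, (4, 1)]]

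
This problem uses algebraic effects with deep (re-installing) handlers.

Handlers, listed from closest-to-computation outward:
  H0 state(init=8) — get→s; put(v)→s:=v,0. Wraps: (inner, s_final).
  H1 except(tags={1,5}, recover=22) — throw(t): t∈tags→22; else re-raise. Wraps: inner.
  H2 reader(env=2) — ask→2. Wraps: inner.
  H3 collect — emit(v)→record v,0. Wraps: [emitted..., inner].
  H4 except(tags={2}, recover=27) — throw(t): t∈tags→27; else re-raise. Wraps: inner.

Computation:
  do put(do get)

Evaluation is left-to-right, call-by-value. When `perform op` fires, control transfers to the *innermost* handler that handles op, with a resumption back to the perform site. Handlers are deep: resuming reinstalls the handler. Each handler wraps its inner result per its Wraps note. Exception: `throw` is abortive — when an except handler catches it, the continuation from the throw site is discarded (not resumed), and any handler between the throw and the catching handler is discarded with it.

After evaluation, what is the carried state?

Step-by-step:
get @ H0 ⇒ 8
put(8) @ H0 ⇒ s:=8
H0 returns (0, 8)
H1 returns (0, 8)
H2 returns (0, 8)
H3 returns [(0, 8)]
H4 returns [(0, 8)]
= [(0, 8)]

Answer: 8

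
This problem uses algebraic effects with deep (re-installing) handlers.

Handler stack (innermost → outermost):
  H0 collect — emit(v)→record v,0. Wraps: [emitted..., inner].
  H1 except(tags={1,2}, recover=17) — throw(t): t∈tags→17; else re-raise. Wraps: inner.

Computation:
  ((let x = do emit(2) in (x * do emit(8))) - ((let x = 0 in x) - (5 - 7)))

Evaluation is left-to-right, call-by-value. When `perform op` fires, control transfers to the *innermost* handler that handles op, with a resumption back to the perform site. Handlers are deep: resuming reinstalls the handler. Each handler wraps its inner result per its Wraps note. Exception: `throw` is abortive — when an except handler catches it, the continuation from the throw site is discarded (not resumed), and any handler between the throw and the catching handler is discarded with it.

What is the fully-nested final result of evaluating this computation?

Answer: [2, 8, -2]

Working:
emit(2) @ H0 ⇒ out+=2
emit(8) @ H0 ⇒ out+=8
H0 returns [2, 8, -2]
H1 returns [2, 8, -2]
= [2, 8, -2]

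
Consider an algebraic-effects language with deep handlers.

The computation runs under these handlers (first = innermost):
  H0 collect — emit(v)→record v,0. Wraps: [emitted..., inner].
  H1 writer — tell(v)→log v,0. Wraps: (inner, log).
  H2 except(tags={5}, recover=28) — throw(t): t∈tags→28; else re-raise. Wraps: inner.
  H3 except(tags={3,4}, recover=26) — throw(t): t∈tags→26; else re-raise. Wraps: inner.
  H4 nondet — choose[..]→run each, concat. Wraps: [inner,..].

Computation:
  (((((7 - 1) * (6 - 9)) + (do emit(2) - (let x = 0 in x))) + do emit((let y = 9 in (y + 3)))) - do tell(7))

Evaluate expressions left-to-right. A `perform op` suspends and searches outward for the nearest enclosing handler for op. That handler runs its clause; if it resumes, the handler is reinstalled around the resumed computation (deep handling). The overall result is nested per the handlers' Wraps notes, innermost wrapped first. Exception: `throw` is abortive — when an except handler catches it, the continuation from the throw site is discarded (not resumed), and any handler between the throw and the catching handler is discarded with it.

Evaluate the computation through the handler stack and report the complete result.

Working:
emit(2) @ H0 ⇒ out+=2
emit(12) @ H0 ⇒ out+=12
tell(7) @ H1 ⇒ log+=7
H0 returns [2, 12, -18]
H1 returns ([2, 12, -18], (7))
H2 returns ([2, 12, -18], (7))
H3 returns ([2, 12, -18], (7))
H4 returns [([2, 12, -18], (7))]
= [([2, 12, -18], (7))]

Answer: [([2, 12, -18], (7))]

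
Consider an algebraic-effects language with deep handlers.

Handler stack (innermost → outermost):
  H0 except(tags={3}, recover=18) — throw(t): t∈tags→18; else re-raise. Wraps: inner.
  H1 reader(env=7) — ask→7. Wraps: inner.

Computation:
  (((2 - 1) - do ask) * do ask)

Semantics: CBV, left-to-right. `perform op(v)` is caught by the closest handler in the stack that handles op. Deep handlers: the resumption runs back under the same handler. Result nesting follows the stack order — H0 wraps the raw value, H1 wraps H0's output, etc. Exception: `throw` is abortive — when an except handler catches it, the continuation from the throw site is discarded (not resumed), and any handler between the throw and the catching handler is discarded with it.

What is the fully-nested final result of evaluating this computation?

Step-by-step:
ask @ H1 ⇒ 7
ask @ H1 ⇒ 7
H0 returns -42
H1 returns -42
= -42

Answer: -42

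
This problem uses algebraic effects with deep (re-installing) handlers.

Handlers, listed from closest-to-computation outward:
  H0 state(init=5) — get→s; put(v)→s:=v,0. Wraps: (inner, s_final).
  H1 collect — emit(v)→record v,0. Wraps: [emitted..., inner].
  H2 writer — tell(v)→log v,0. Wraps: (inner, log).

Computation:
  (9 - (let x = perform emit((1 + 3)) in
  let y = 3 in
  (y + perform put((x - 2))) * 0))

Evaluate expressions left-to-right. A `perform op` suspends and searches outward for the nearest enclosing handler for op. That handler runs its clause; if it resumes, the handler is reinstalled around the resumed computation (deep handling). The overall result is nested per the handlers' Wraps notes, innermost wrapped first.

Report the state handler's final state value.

Working:
emit(4) @ H1 ⇒ out+=4
put(-2) @ H0 ⇒ s:=-2
H0 returns (9, -2)
H1 returns [4, (9, -2)]
H2 returns ([4, (9, -2)], ())
= ([4, (9, -2)], ())

Answer: -2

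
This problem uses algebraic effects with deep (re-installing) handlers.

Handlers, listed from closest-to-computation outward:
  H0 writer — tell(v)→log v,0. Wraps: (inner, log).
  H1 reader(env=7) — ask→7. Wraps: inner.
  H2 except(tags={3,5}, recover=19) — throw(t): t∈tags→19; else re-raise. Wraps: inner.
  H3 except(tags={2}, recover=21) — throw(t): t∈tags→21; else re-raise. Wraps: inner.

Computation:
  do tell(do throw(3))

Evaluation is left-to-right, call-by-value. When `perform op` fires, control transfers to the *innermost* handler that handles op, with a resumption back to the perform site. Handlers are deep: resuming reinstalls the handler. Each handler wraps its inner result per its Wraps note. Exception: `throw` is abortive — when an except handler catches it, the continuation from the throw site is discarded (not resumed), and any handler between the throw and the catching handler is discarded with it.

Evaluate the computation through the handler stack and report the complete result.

Step-by-step:
throw(3) @ H2 caught ⇒ 19
H3 returns 19
= 19

Answer: 19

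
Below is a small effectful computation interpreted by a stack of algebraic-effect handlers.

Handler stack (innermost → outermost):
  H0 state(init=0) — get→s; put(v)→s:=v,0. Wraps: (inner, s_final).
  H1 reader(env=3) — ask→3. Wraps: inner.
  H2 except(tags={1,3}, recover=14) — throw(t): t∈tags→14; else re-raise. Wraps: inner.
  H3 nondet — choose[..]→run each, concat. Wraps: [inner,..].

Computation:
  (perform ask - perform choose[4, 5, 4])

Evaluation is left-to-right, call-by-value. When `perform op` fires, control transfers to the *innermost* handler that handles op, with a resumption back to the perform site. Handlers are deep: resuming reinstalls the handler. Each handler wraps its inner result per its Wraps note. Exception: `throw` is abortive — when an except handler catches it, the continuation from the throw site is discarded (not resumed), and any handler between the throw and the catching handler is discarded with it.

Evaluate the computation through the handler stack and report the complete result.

Answer: [(-1, 0), (-2, 0), (-1, 0)]

Step-by-step:
ask @ H1 ⇒ 3
choose[4, 5, 4] @ H3
  branch[0] choose=4:
    H0 returns (-1, 0)
    H1 returns (-1, 0)
    H2 returns (-1, 0)
    H3 returns [(-1, 0)]
  branch[1] choose=5:
    H0 returns (-2, 0)
    H1 returns (-2, 0)
    H2 returns (-2, 0)
    H3 returns [(-2, 0)]
  branch[2] choose=4:
    H0 returns (-1, 0)
    H1 returns (-1, 0)
    H2 returns (-1, 0)
    H3 returns [(-1, 0)]
= [(-1, 0), (-2, 0), (-1, 0)]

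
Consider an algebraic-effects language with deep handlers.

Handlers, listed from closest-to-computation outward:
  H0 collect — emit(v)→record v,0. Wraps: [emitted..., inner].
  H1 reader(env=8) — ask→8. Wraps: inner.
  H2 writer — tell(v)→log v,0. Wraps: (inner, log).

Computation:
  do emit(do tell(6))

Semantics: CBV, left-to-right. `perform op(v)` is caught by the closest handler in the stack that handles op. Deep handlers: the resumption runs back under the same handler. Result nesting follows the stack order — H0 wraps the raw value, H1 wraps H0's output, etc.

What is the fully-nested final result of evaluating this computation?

Working:
tell(6) @ H2 ⇒ log+=6
emit(0) @ H0 ⇒ out+=0
H0 returns [0, 0]
H1 returns [0, 0]
H2 returns ([0, 0], (6))
= ([0, 0], (6))

Answer: ([0, 0], (6))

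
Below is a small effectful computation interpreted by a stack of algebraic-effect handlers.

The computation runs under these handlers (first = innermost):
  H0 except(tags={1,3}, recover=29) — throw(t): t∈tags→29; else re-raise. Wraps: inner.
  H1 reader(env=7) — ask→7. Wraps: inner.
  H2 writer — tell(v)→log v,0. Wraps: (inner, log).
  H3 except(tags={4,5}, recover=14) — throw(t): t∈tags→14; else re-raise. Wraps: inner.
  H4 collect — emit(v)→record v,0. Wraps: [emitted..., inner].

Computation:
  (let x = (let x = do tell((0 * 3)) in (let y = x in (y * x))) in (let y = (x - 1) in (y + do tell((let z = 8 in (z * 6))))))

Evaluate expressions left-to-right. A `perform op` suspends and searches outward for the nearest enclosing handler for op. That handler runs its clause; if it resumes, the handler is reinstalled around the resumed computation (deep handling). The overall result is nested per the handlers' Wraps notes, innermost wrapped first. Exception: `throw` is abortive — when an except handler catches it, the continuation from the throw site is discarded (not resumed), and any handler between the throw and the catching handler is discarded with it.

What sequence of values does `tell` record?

Answer: (0, 48)

Working:
tell(0) @ H2 ⇒ log+=0
tell(48) @ H2 ⇒ log+=48
H0 returns -1
H1 returns -1
H2 returns (-1, (0, 48))
H3 returns (-1, (0, 48))
H4 returns [(-1, (0, 48))]
= [(-1, (0, 48))]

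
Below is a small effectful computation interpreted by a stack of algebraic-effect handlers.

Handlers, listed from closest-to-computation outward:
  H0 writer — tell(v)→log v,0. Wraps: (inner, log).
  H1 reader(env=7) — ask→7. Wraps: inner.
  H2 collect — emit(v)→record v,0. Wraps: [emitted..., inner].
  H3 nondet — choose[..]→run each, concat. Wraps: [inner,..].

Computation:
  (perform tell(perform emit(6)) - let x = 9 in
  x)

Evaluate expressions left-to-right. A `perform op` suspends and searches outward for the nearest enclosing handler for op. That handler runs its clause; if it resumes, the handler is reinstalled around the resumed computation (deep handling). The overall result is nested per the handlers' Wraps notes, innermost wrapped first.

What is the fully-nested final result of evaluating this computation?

Answer: [[6, (-9, (0))]]

Working:
emit(6) @ H2 ⇒ out+=6
tell(0) @ H0 ⇒ log+=0
H0 returns (-9, (0))
H1 returns (-9, (0))
H2 returns [6, (-9, (0))]
H3 returns [[6, (-9, (0))]]
= [[6, (-9, (0))]]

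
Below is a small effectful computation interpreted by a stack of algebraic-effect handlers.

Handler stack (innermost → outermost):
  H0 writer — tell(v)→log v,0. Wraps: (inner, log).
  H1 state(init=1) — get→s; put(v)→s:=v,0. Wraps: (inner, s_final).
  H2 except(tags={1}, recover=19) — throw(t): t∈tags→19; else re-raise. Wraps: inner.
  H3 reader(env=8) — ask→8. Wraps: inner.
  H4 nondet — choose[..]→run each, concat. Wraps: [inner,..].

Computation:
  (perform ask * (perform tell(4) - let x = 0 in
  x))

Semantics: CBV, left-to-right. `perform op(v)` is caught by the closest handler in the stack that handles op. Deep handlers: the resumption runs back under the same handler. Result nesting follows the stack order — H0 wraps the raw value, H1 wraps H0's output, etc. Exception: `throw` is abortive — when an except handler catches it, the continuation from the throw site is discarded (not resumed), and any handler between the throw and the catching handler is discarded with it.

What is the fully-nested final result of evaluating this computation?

Answer: [((0, (4)), 1)]

Working:
ask @ H3 ⇒ 8
tell(4) @ H0 ⇒ log+=4
H0 returns (0, (4))
H1 returns ((0, (4)), 1)
H2 returns ((0, (4)), 1)
H3 returns ((0, (4)), 1)
H4 returns [((0, (4)), 1)]
= [((0, (4)), 1)]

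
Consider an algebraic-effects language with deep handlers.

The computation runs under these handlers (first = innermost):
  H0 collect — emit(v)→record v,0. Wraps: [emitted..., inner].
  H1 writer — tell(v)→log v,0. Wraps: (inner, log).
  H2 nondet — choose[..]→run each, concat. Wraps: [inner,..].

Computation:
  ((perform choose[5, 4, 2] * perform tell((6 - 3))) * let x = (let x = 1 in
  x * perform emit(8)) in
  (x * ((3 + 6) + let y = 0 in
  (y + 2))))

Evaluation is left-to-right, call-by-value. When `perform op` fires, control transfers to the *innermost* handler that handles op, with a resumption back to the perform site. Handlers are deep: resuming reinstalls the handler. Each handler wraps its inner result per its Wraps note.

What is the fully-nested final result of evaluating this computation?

Answer: [([8, 0], (3)), ([8, 0], (3)), ([8, 0], (3))]

Step-by-step:
choose[5, 4, 2] @ H2
  branch[0] choose=5:
    tell(3) @ H1 ⇒ log+=3
    emit(8) @ H0 ⇒ out+=8
    H0 returns [8, 0]
    H1 returns ([8, 0], (3))
    H2 returns [([8, 0], (3))]
  branch[1] choose=4:
    tell(3) @ H1 ⇒ log+=3
    emit(8) @ H0 ⇒ out+=8
    H0 returns [8, 0]
    H1 returns ([8, 0], (3))
    H2 returns [([8, 0], (3))]
  branch[2] choose=2:
    tell(3) @ H1 ⇒ log+=3
    emit(8) @ H0 ⇒ out+=8
    H0 returns [8, 0]
    H1 returns ([8, 0], (3))
    H2 returns [([8, 0], (3))]
= [([8, 0], (3)), ([8, 0], (3)), ([8, 0], (3))]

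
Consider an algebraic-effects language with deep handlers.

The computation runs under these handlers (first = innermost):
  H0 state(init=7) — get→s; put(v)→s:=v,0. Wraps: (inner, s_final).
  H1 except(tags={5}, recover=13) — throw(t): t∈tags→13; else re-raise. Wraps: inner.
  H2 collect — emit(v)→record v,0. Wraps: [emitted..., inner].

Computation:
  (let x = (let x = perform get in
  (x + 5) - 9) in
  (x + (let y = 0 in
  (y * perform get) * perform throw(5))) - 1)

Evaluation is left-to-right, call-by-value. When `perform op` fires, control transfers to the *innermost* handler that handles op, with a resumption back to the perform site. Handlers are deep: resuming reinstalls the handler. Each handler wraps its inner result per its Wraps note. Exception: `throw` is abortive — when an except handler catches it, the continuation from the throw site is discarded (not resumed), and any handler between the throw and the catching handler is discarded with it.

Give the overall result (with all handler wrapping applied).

Answer: [13]

Step-by-step:
get @ H0 ⇒ 7
get @ H0 ⇒ 7
throw(5) @ H1 caught ⇒ 13
H2 returns [13]
= [13]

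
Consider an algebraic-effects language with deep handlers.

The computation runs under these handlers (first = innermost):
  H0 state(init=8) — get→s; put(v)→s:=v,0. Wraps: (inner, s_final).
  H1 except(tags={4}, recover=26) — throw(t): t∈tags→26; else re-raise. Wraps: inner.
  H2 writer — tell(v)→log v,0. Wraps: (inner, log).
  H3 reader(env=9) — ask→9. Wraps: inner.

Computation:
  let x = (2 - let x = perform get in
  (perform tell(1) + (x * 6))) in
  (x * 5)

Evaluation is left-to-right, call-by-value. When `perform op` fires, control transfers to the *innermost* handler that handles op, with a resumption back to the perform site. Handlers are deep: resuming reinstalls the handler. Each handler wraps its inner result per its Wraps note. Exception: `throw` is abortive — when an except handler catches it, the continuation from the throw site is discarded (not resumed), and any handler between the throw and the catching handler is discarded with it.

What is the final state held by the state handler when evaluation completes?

Answer: 8

Step-by-step:
get @ H0 ⇒ 8
tell(1) @ H2 ⇒ log+=1
H0 returns (-230, 8)
H1 returns (-230, 8)
H2 returns ((-230, 8), (1))
H3 returns ((-230, 8), (1))
= ((-230, 8), (1))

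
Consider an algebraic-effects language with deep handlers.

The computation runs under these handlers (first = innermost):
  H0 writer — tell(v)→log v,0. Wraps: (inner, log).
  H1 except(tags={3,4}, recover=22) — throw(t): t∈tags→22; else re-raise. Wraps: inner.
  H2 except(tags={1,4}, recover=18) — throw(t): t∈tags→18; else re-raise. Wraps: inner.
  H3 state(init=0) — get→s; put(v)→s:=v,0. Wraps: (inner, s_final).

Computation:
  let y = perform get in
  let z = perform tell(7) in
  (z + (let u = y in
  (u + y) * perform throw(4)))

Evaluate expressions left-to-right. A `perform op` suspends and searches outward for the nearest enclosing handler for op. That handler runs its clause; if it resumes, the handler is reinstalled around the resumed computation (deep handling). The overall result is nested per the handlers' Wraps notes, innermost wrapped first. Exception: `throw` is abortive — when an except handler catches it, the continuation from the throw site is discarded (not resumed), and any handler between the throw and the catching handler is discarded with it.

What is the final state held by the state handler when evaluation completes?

Answer: 0

Evaluation trace:
get @ H3 ⇒ 0
tell(7) @ H0 ⇒ log+=7
throw(4) @ H1 caught ⇒ 22
H2 returns 22
H3 returns (22, 0)
= (22, 0)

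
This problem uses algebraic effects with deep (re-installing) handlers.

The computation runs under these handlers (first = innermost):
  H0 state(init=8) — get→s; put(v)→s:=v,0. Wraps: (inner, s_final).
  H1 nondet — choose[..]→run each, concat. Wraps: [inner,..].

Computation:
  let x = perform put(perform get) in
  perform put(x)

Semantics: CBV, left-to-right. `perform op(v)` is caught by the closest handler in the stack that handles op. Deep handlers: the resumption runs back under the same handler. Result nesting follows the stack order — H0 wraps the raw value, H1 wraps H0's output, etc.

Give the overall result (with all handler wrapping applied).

Step-by-step:
get @ H0 ⇒ 8
put(8) @ H0 ⇒ s:=8
put(0) @ H0 ⇒ s:=0
H0 returns (0, 0)
H1 returns [(0, 0)]
= [(0, 0)]

Answer: [(0, 0)]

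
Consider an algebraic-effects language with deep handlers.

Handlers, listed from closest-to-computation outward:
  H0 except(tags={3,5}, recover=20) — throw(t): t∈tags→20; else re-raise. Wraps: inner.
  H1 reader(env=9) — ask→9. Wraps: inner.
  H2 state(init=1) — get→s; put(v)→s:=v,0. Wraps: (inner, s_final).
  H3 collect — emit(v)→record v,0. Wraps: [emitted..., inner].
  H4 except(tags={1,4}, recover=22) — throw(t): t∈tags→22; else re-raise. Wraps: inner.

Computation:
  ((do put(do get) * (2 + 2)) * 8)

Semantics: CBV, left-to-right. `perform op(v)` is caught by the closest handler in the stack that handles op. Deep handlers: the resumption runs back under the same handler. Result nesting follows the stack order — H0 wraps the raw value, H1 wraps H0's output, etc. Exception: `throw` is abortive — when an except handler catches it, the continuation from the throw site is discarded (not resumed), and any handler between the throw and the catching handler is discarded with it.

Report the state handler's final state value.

Evaluation trace:
get @ H2 ⇒ 1
put(1) @ H2 ⇒ s:=1
H0 returns 0
H1 returns 0
H2 returns (0, 1)
H3 returns [(0, 1)]
H4 returns [(0, 1)]
= [(0, 1)]

Answer: 1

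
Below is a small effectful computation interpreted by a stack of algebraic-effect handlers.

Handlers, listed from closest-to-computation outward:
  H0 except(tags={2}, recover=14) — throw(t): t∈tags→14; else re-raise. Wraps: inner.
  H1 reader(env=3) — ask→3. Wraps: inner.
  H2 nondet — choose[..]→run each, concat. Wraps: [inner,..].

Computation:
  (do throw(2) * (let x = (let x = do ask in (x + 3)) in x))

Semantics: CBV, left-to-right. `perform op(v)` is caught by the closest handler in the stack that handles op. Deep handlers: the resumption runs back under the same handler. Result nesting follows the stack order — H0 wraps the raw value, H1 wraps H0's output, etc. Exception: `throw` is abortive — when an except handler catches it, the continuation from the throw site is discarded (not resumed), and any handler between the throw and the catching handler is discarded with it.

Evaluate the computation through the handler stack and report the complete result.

Answer: [14]

Evaluation trace:
throw(2) @ H0 caught ⇒ 14
H1 returns 14
H2 returns [14]
= [14]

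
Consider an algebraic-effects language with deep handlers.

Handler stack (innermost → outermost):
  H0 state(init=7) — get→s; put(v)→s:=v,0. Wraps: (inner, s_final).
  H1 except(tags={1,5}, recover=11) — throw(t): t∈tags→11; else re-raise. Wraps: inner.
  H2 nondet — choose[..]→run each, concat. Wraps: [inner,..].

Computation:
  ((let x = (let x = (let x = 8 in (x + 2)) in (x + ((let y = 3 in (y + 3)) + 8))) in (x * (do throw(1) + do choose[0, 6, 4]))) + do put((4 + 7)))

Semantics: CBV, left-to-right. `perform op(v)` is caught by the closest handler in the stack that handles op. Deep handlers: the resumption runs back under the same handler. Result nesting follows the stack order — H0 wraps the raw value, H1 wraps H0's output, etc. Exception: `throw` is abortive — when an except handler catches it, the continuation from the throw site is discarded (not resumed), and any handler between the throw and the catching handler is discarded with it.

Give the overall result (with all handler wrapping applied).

Evaluation trace:
throw(1) @ H1 caught ⇒ 11
H2 returns [11]
= [11]

Answer: [11]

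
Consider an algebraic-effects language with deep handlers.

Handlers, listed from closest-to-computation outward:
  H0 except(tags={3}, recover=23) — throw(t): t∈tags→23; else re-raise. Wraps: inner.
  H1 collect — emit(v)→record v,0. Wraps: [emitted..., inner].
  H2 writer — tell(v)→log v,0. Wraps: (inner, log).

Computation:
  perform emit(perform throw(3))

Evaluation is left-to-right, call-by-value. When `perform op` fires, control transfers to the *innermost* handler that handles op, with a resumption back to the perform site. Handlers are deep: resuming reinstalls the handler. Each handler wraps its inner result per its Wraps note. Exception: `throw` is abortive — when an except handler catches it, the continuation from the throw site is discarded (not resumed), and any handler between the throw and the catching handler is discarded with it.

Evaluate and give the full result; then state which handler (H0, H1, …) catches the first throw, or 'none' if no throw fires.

Answer: ([23], ()) ; first throw caught by: H0

Working:
throw(3) @ H0 caught ⇒ 23
H1 returns [23]
H2 returns ([23], ())
= ([23], ())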